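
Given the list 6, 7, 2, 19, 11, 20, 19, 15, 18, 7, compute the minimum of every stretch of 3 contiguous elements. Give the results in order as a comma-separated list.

[6, 7, 2] → min 2
[7, 2, 19] → min 2
[2, 19, 11] → min 2
[19, 11, 20] → min 11
[11, 20, 19] → min 11
[20, 19, 15] → min 15
[19, 15, 18] → min 15
[15, 18, 7] → min 7

2, 2, 2, 11, 11, 15, 15, 7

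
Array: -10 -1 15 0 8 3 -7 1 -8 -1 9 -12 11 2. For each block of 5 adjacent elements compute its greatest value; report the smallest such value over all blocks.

3

[-10, -1, 15, 0, 8] → max 15
[-1, 15, 0, 8, 3] → max 15
[15, 0, 8, 3, -7] → max 15
[0, 8, 3, -7, 1] → max 8
[8, 3, -7, 1, -8] → max 8
[3, -7, 1, -8, -1] → max 3
[-7, 1, -8, -1, 9] → max 9
[1, -8, -1, 9, -12] → max 9
[-8, -1, 9, -12, 11] → max 11
[-1, 9, -12, 11, 2] → max 11
Smallest of these is 3.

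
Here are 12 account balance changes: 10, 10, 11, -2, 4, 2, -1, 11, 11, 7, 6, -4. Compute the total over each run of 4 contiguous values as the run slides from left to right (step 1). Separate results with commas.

29, 23, 15, 3, 16, 23, 28, 35, 20

10 10 11 -2 → sum 29
10 11 -2 4 → sum 23
11 -2 4 2 → sum 15
-2 4 2 -1 → sum 3
4 2 -1 11 → sum 16
2 -1 11 11 → sum 23
-1 11 11 7 → sum 28
11 11 7 6 → sum 35
11 7 6 -4 → sum 20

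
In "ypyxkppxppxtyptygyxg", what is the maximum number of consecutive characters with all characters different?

4

add y: [y] len 1
add p: [y, p] len 2
add y (repeat y, move left end past it): [p, y] len 2
add x: [p, y, x] len 3
add k: [p, y, x, k] len 4
add p (repeat p, move left end past it): [y, x, k, p] len 4
add p (repeat p, move left end past it): [p] len 1
add x: [p, x] len 2
add p (repeat p, move left end past it): [x, p] len 2
add p (repeat p, move left end past it): [p] len 1
add x: [p, x] len 2
add t: [p, x, t] len 3
add y: [p, x, t, y] len 4
add p (repeat p, move left end past it): [x, t, y, p] len 4
add t (repeat t, move left end past it): [y, p, t] len 3
add y (repeat y, move left end past it): [p, t, y] len 3
add g: [p, t, y, g] len 4
add y (repeat y, move left end past it): [g, y] len 2
add x: [g, y, x] len 3
add g (repeat g, move left end past it): [y, x, g] len 3
Longest all-distinct length: 4.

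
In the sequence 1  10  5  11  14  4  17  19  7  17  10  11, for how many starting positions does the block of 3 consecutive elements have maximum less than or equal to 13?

1 10 5 → max 10  ≤ 13 ✓
10 5 11 → max 11  ≤ 13 ✓
5 11 14 → max 14
11 14 4 → max 14
14 4 17 → max 17
4 17 19 → max 19
17 19 7 → max 19
19 7 17 → max 19
7 17 10 → max 17
17 10 11 → max 17
2 windows satisfy the condition.

2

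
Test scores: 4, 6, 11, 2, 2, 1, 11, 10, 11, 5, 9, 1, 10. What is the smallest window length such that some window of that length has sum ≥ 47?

add 4: running sum 4 < 47
add 6: running sum 10 < 47
add 11: running sum 21 < 47
add 2: running sum 23 < 47
add 2: running sum 25 < 47
add 1: running sum 26 < 47
add 11: running sum 37 < 47
end 7: [4, 6, 11, 2, 2, 1, 11, 10] sum 47, len 8
end 8: [11, 2, 2, 1, 11, 10, 11] sum 48, len 7
end 9: [11, 2, 2, 1, 11, 10, 11, 5] sum 53, len 8
end 10: [1, 11, 10, 11, 5, 9] sum 47, len 6
end 11: [11, 10, 11, 5, 9, 1] sum 47, len 6
end 12: [11, 10, 11, 5, 9, 1, 10] sum 57, len 7
Shortest qualifying length: 6.

6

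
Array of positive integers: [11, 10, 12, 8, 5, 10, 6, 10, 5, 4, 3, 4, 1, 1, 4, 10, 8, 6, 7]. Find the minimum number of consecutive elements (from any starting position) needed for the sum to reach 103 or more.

add 11: running sum 11 < 103
add 10: running sum 21 < 103
add 12: running sum 33 < 103
add 8: running sum 41 < 103
add 5: running sum 46 < 103
add 10: running sum 56 < 103
add 6: running sum 62 < 103
add 10: running sum 72 < 103
add 5: running sum 77 < 103
add 4: running sum 81 < 103
add 3: running sum 84 < 103
add 4: running sum 88 < 103
add 1: running sum 89 < 103
add 1: running sum 90 < 103
add 4: running sum 94 < 103
add 10: shortest ending here [11, 10, 12, 8, 5, 10, 6, 10, 5, 4, 3, 4, 1, 1, 4, 10] sum 104, len 16
add 8: shortest ending here [11, 10, 12, 8, 5, 10, 6, 10, 5, 4, 3, 4, 1, 1, 4, 10, 8] sum 112, len 17
add 6: shortest ending here [10, 12, 8, 5, 10, 6, 10, 5, 4, 3, 4, 1, 1, 4, 10, 8, 6] sum 107, len 17
add 7: shortest ending here [12, 8, 5, 10, 6, 10, 5, 4, 3, 4, 1, 1, 4, 10, 8, 6, 7] sum 104, len 17
Shortest qualifying length: 16.

16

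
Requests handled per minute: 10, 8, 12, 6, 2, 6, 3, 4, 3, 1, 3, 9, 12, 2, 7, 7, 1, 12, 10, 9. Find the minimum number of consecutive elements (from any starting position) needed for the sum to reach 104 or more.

18

add 10: running sum 10 < 104
add 8: running sum 18 < 104
add 12: running sum 30 < 104
add 6: running sum 36 < 104
add 2: running sum 38 < 104
add 6: running sum 44 < 104
add 3: running sum 47 < 104
add 4: running sum 51 < 104
add 3: running sum 54 < 104
add 1: running sum 55 < 104
add 3: running sum 58 < 104
add 9: running sum 67 < 104
add 12: running sum 79 < 104
add 2: running sum 81 < 104
add 7: running sum 88 < 104
add 7: running sum 95 < 104
add 1: running sum 96 < 104
end 17: [10, 8, 12, 6, 2, 6, 3, 4, 3, 1, 3, 9, 12, 2, 7, 7, 1, 12] sum 108, len 18
end 18: [8, 12, 6, 2, 6, 3, 4, 3, 1, 3, 9, 12, 2, 7, 7, 1, 12, 10] sum 108, len 18
end 19: [12, 6, 2, 6, 3, 4, 3, 1, 3, 9, 12, 2, 7, 7, 1, 12, 10, 9] sum 109, len 18
Shortest qualifying length: 18.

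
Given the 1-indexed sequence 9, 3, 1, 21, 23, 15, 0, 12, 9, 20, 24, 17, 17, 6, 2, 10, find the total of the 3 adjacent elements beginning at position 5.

Elements at indices 5..7: 23, 15, 0
sum(23, 15, 0) = 38

38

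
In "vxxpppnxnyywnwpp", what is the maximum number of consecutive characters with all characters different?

3

add v: [v] len 1
add x: [v, x] len 2
add x (repeat x, move left end past it): [x] len 1
add p: [x, p] len 2
add p (repeat p, move left end past it): [p] len 1
add p (repeat p, move left end past it): [p] len 1
add n: [p, n] len 2
add x: [p, n, x] len 3
add n (repeat n, move left end past it): [x, n] len 2
add y: [x, n, y] len 3
add y (repeat y, move left end past it): [y] len 1
add w: [y, w] len 2
add n: [y, w, n] len 3
add w (repeat w, move left end past it): [n, w] len 2
add p: [n, w, p] len 3
add p (repeat p, move left end past it): [p] len 1
Longest all-distinct length: 3.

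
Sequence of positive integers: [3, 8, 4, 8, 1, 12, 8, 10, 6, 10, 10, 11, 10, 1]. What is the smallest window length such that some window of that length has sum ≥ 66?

7

add 3: running sum 3 < 66
add 8: running sum 11 < 66
add 4: running sum 15 < 66
add 8: running sum 23 < 66
add 1: running sum 24 < 66
add 12: running sum 36 < 66
add 8: running sum 44 < 66
add 10: running sum 54 < 66
add 6: running sum 60 < 66
end 9: [8, 4, 8, 1, 12, 8, 10, 6, 10] sum 67, len 9
end 10: [4, 8, 1, 12, 8, 10, 6, 10, 10] sum 69, len 9
end 11: [12, 8, 10, 6, 10, 10, 11] sum 67, len 7
end 12: [12, 8, 10, 6, 10, 10, 11, 10] sum 77, len 8
end 13: [8, 10, 6, 10, 10, 11, 10, 1] sum 66, len 8
Shortest qualifying length: 7.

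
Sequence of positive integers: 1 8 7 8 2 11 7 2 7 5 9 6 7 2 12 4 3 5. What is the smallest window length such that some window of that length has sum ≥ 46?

Extend right; whenever the sum reaches 46, record the length and shrink from the left:
add 1: running sum 1 < 46
add 8: running sum 9 < 46
add 7: running sum 16 < 46
add 8: running sum 24 < 46
add 2: running sum 26 < 46
add 11: running sum 37 < 46
add 7: running sum 44 < 46
add 2: shortest ending here [1, 8, 7, 8, 2, 11, 7, 2] sum 46, len 8
add 7: shortest ending here [8, 7, 8, 2, 11, 7, 2, 7] sum 52, len 8
add 5: shortest ending here [7, 8, 2, 11, 7, 2, 7, 5] sum 49, len 8
add 9: shortest ending here [8, 2, 11, 7, 2, 7, 5, 9] sum 51, len 8
add 6: shortest ending here [11, 7, 2, 7, 5, 9, 6] sum 47, len 7
add 7: shortest ending here [11, 7, 2, 7, 5, 9, 6, 7] sum 54, len 8
add 2: shortest ending here [11, 7, 2, 7, 5, 9, 6, 7, 2] sum 56, len 9
add 12: shortest ending here [7, 5, 9, 6, 7, 2, 12] sum 48, len 7
add 4: shortest ending here [7, 5, 9, 6, 7, 2, 12, 4] sum 52, len 8
add 3: shortest ending here [5, 9, 6, 7, 2, 12, 4, 3] sum 48, len 8
add 5: shortest ending here [9, 6, 7, 2, 12, 4, 3, 5] sum 48, len 8
Shortest qualifying length: 7.

7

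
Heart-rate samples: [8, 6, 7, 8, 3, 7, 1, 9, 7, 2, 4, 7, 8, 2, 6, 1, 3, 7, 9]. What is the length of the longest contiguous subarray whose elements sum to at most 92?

Extend to the right; shrink from the left whenever the sum exceeds 92:
add 8: [8] sum 8, len 1
add 6: [8, 6] sum 14, len 2
add 7: [8, 6, 7] sum 21, len 3
add 8: [8, 6, 7, 8] sum 29, len 4
add 3: [8, 6, 7, 8, 3] sum 32, len 5
add 7: [8, 6, 7, 8, 3, 7] sum 39, len 6
add 1: [8, 6, 7, 8, 3, 7, 1] sum 40, len 7
add 9: [8, 6, 7, 8, 3, 7, 1, 9] sum 49, len 8
add 7: [8, 6, 7, 8, 3, 7, 1, 9, 7] sum 56, len 9
add 2: [8, 6, 7, 8, 3, 7, 1, 9, 7, 2] sum 58, len 10
add 4: [8, 6, 7, 8, 3, 7, 1, 9, 7, 2, 4] sum 62, len 11
add 7: [8, 6, 7, 8, 3, 7, 1, 9, 7, 2, 4, 7] sum 69, len 12
add 8: [8, 6, 7, 8, 3, 7, 1, 9, 7, 2, 4, 7, 8] sum 77, len 13
add 2: [8, 6, 7, 8, 3, 7, 1, 9, 7, 2, 4, 7, 8, 2] sum 79, len 14
add 6: [8, 6, 7, 8, 3, 7, 1, 9, 7, 2, 4, 7, 8, 2, 6] sum 85, len 15
add 1: [8, 6, 7, 8, 3, 7, 1, 9, 7, 2, 4, 7, 8, 2, 6, 1] sum 86, len 16
add 3: [8, 6, 7, 8, 3, 7, 1, 9, 7, 2, 4, 7, 8, 2, 6, 1, 3] sum 89, len 17
add 7: [6, 7, 8, 3, 7, 1, 9, 7, 2, 4, 7, 8, 2, 6, 1, 3, 7] sum 88, len 17
add 9: [7, 8, 3, 7, 1, 9, 7, 2, 4, 7, 8, 2, 6, 1, 3, 7, 9] sum 91, len 17
Longest length seen: 17.

17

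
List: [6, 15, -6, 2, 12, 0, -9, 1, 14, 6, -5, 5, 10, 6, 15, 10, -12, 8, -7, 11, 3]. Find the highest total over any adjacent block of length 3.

31

(6, 15, -6) → sum 15
(15, -6, 2) → sum 11
(-6, 2, 12) → sum 8
(2, 12, 0) → sum 14
(12, 0, -9) → sum 3
(0, -9, 1) → sum -8
(-9, 1, 14) → sum 6
(1, 14, 6) → sum 21
(14, 6, -5) → sum 15
(6, -5, 5) → sum 6
(-5, 5, 10) → sum 10
(5, 10, 6) → sum 21
(10, 6, 15) → sum 31
(6, 15, 10) → sum 31
(15, 10, -12) → sum 13
(10, -12, 8) → sum 6
(-12, 8, -7) → sum -11
(8, -7, 11) → sum 12
(-7, 11, 3) → sum 7
Highest of these is 31.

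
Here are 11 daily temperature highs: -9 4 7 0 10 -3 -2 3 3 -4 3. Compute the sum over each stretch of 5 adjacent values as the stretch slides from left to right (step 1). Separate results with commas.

12, 18, 12, 8, 11, -3, 3

(-9, 4, 7, 0, 10) → sum 12
(4, 7, 0, 10, -3) → sum 18
(7, 0, 10, -3, -2) → sum 12
(0, 10, -3, -2, 3) → sum 8
(10, -3, -2, 3, 3) → sum 11
(-3, -2, 3, 3, -4) → sum -3
(-2, 3, 3, -4, 3) → sum 3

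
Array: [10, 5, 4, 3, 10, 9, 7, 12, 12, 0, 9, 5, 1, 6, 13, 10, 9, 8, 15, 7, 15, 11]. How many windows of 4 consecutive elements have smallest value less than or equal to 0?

4

[10, 5, 4, 3] → min 3
[5, 4, 3, 10] → min 3
[4, 3, 10, 9] → min 3
[3, 10, 9, 7] → min 3
[10, 9, 7, 12] → min 7
[9, 7, 12, 12] → min 7
[7, 12, 12, 0] → min 0  ≤ 0 ✓
[12, 12, 0, 9] → min 0  ≤ 0 ✓
[12, 0, 9, 5] → min 0  ≤ 0 ✓
[0, 9, 5, 1] → min 0  ≤ 0 ✓
[9, 5, 1, 6] → min 1
[5, 1, 6, 13] → min 1
[1, 6, 13, 10] → min 1
[6, 13, 10, 9] → min 6
[13, 10, 9, 8] → min 8
[10, 9, 8, 15] → min 8
[9, 8, 15, 7] → min 7
[8, 15, 7, 15] → min 7
[15, 7, 15, 11] → min 7
4 windows satisfy the condition.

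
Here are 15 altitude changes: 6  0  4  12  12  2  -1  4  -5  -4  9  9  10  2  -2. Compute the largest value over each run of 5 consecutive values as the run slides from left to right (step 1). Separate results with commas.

12, 12, 12, 12, 12, 4, 9, 9, 10, 10, 10

Sliding a size-5 window across the 15 values:
(6, 0, 4, 12, 12) → max 12
(0, 4, 12, 12, 2) → max 12
(4, 12, 12, 2, -1) → max 12
(12, 12, 2, -1, 4) → max 12
(12, 2, -1, 4, -5) → max 12
(2, -1, 4, -5, -4) → max 4
(-1, 4, -5, -4, 9) → max 9
(4, -5, -4, 9, 9) → max 9
(-5, -4, 9, 9, 10) → max 10
(-4, 9, 9, 10, 2) → max 10
(9, 9, 10, 2, -2) → max 10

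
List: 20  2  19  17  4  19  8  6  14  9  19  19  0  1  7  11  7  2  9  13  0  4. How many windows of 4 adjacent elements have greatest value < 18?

8

(20, 2, 19, 17) → max 20
(2, 19, 17, 4) → max 19
(19, 17, 4, 19) → max 19
(17, 4, 19, 8) → max 19
(4, 19, 8, 6) → max 19
(19, 8, 6, 14) → max 19
(8, 6, 14, 9) → max 14  < 18 ✓
(6, 14, 9, 19) → max 19
(14, 9, 19, 19) → max 19
(9, 19, 19, 0) → max 19
(19, 19, 0, 1) → max 19
(19, 0, 1, 7) → max 19
(0, 1, 7, 11) → max 11  < 18 ✓
(1, 7, 11, 7) → max 11  < 18 ✓
(7, 11, 7, 2) → max 11  < 18 ✓
(11, 7, 2, 9) → max 11  < 18 ✓
(7, 2, 9, 13) → max 13  < 18 ✓
(2, 9, 13, 0) → max 13  < 18 ✓
(9, 13, 0, 4) → max 13  < 18 ✓
8 windows satisfy the condition.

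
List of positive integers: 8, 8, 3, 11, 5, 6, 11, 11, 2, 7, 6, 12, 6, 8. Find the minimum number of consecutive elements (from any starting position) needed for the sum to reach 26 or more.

add 8: running sum 8 < 26
add 8: running sum 16 < 26
add 3: running sum 19 < 26
end 3: [8, 8, 3, 11] sum 30, len 4
end 4: [8, 3, 11, 5] sum 27, len 4
end 5: [8, 3, 11, 5, 6] sum 33, len 5
end 6: [11, 5, 6, 11] sum 33, len 4
end 7: [6, 11, 11] sum 28, len 3
end 8: [6, 11, 11, 2] sum 30, len 4
end 9: [11, 11, 2, 7] sum 31, len 4
end 10: [11, 2, 7, 6] sum 26, len 4
end 11: [2, 7, 6, 12] sum 27, len 4
end 12: [7, 6, 12, 6] sum 31, len 4
end 13: [12, 6, 8] sum 26, len 3
Shortest qualifying length: 3.

3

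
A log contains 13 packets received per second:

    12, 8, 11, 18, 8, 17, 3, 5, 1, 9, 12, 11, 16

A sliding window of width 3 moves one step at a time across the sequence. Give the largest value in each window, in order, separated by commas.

12 8 11 → max 12
8 11 18 → max 18
11 18 8 → max 18
18 8 17 → max 18
8 17 3 → max 17
17 3 5 → max 17
3 5 1 → max 5
5 1 9 → max 9
1 9 12 → max 12
9 12 11 → max 12
12 11 16 → max 16

12, 18, 18, 18, 17, 17, 5, 9, 12, 12, 16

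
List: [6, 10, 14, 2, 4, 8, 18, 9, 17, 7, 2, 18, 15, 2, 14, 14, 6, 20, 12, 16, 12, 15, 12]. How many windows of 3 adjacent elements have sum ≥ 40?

6 10 14 → sum 30
10 14 2 → sum 26
14 2 4 → sum 20
2 4 8 → sum 14
4 8 18 → sum 30
8 18 9 → sum 35
18 9 17 → sum 44  ≥ 40 ✓
9 17 7 → sum 33
17 7 2 → sum 26
7 2 18 → sum 27
2 18 15 → sum 35
18 15 2 → sum 35
15 2 14 → sum 31
2 14 14 → sum 30
14 14 6 → sum 34
14 6 20 → sum 40  ≥ 40 ✓
6 20 12 → sum 38
20 12 16 → sum 48  ≥ 40 ✓
12 16 12 → sum 40  ≥ 40 ✓
16 12 15 → sum 43  ≥ 40 ✓
12 15 12 → sum 39
5 windows satisfy the condition.

5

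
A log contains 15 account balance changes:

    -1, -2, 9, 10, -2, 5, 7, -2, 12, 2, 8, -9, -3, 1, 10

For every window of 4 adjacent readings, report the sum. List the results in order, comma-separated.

(-1, -2, 9, 10) → sum 16
(-2, 9, 10, -2) → sum 15
(9, 10, -2, 5) → sum 22
(10, -2, 5, 7) → sum 20
(-2, 5, 7, -2) → sum 8
(5, 7, -2, 12) → sum 22
(7, -2, 12, 2) → sum 19
(-2, 12, 2, 8) → sum 20
(12, 2, 8, -9) → sum 13
(2, 8, -9, -3) → sum -2
(8, -9, -3, 1) → sum -3
(-9, -3, 1, 10) → sum -1

16, 15, 22, 20, 8, 22, 19, 20, 13, -2, -3, -1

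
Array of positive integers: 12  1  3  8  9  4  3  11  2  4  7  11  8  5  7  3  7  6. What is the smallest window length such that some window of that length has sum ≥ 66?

10

add 12: running sum 12 < 66
add 1: running sum 13 < 66
add 3: running sum 16 < 66
add 8: running sum 24 < 66
add 9: running sum 33 < 66
add 4: running sum 37 < 66
add 3: running sum 40 < 66
add 11: running sum 51 < 66
add 2: running sum 53 < 66
add 4: running sum 57 < 66
add 7: running sum 64 < 66
end 11: [12, 1, 3, 8, 9, 4, 3, 11, 2, 4, 7, 11] sum 75, len 12
end 12: [8, 9, 4, 3, 11, 2, 4, 7, 11, 8] sum 67, len 10
end 13: [8, 9, 4, 3, 11, 2, 4, 7, 11, 8, 5] sum 72, len 11
end 14: [9, 4, 3, 11, 2, 4, 7, 11, 8, 5, 7] sum 71, len 11
end 15: [9, 4, 3, 11, 2, 4, 7, 11, 8, 5, 7, 3] sum 74, len 12
end 16: [3, 11, 2, 4, 7, 11, 8, 5, 7, 3, 7] sum 68, len 11
end 17: [11, 2, 4, 7, 11, 8, 5, 7, 3, 7, 6] sum 71, len 11
Shortest qualifying length: 10.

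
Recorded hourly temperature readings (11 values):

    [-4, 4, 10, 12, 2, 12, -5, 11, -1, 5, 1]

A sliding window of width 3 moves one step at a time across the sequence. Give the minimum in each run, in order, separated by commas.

-4, 4, 2, 2, -5, -5, -5, -1, -1

[-4, 4, 10] → min -4
[4, 10, 12] → min 4
[10, 12, 2] → min 2
[12, 2, 12] → min 2
[2, 12, -5] → min -5
[12, -5, 11] → min -5
[-5, 11, -1] → min -5
[11, -1, 5] → min -1
[-1, 5, 1] → min -1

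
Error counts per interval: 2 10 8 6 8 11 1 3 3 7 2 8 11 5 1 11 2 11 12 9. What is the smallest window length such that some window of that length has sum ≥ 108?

add 2: running sum 2 < 108
add 10: running sum 12 < 108
add 8: running sum 20 < 108
add 6: running sum 26 < 108
add 8: running sum 34 < 108
add 11: running sum 45 < 108
add 1: running sum 46 < 108
add 3: running sum 49 < 108
add 3: running sum 52 < 108
add 7: running sum 59 < 108
add 2: running sum 61 < 108
add 8: running sum 69 < 108
add 11: running sum 80 < 108
add 5: running sum 85 < 108
add 1: running sum 86 < 108
add 11: running sum 97 < 108
add 2: running sum 99 < 108
end 17: [10, 8, 6, 8, 11, 1, 3, 3, 7, 2, 8, 11, 5, 1, 11, 2, 11] sum 108, len 17
end 18: [8, 6, 8, 11, 1, 3, 3, 7, 2, 8, 11, 5, 1, 11, 2, 11, 12] sum 110, len 17
end 19: [6, 8, 11, 1, 3, 3, 7, 2, 8, 11, 5, 1, 11, 2, 11, 12, 9] sum 111, len 17
Shortest qualifying length: 17.

17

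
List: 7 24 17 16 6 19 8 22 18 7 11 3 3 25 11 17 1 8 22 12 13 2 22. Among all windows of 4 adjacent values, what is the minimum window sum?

24

Window sums for each of the 20 positions:
[7, 24, 17, 16] → sum 64
[24, 17, 16, 6] → sum 63
[17, 16, 6, 19] → sum 58
[16, 6, 19, 8] → sum 49
[6, 19, 8, 22] → sum 55
[19, 8, 22, 18] → sum 67
[8, 22, 18, 7] → sum 55
[22, 18, 7, 11] → sum 58
[18, 7, 11, 3] → sum 39
[7, 11, 3, 3] → sum 24
[11, 3, 3, 25] → sum 42
[3, 3, 25, 11] → sum 42
[3, 25, 11, 17] → sum 56
[25, 11, 17, 1] → sum 54
[11, 17, 1, 8] → sum 37
[17, 1, 8, 22] → sum 48
[1, 8, 22, 12] → sum 43
[8, 22, 12, 13] → sum 55
[22, 12, 13, 2] → sum 49
[12, 13, 2, 22] → sum 49
Minimum of these is 24.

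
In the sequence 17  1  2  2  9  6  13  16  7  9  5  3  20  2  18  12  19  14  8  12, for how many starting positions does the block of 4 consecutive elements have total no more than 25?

(17, 1, 2, 2) → sum 22  ≤ 25 ✓
(1, 2, 2, 9) → sum 14  ≤ 25 ✓
(2, 2, 9, 6) → sum 19  ≤ 25 ✓
(2, 9, 6, 13) → sum 30
(9, 6, 13, 16) → sum 44
(6, 13, 16, 7) → sum 42
(13, 16, 7, 9) → sum 45
(16, 7, 9, 5) → sum 37
(7, 9, 5, 3) → sum 24  ≤ 25 ✓
(9, 5, 3, 20) → sum 37
(5, 3, 20, 2) → sum 30
(3, 20, 2, 18) → sum 43
(20, 2, 18, 12) → sum 52
(2, 18, 12, 19) → sum 51
(18, 12, 19, 14) → sum 63
(12, 19, 14, 8) → sum 53
(19, 14, 8, 12) → sum 53
4 windows satisfy the condition.

4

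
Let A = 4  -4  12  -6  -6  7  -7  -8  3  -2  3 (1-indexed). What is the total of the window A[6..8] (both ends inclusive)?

-8

Elements at indices 6..8: 7, -7, -8
sum(7, -7, -8) = -8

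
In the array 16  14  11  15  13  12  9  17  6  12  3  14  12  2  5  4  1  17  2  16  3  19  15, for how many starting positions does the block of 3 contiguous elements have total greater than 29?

11

[16, 14, 11] → sum 41  > 29 ✓
[14, 11, 15] → sum 40  > 29 ✓
[11, 15, 13] → sum 39  > 29 ✓
[15, 13, 12] → sum 40  > 29 ✓
[13, 12, 9] → sum 34  > 29 ✓
[12, 9, 17] → sum 38  > 29 ✓
[9, 17, 6] → sum 32  > 29 ✓
[17, 6, 12] → sum 35  > 29 ✓
[6, 12, 3] → sum 21
[12, 3, 14] → sum 29
[3, 14, 12] → sum 29
[14, 12, 2] → sum 28
[12, 2, 5] → sum 19
[2, 5, 4] → sum 11
[5, 4, 1] → sum 10
[4, 1, 17] → sum 22
[1, 17, 2] → sum 20
[17, 2, 16] → sum 35  > 29 ✓
[2, 16, 3] → sum 21
[16, 3, 19] → sum 38  > 29 ✓
[3, 19, 15] → sum 37  > 29 ✓
11 windows satisfy the condition.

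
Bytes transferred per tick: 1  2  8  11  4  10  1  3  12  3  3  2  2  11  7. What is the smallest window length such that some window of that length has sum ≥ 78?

14

add 1: running sum 1 < 78
add 2: running sum 3 < 78
add 8: running sum 11 < 78
add 11: running sum 22 < 78
add 4: running sum 26 < 78
add 10: running sum 36 < 78
add 1: running sum 37 < 78
add 3: running sum 40 < 78
add 12: running sum 52 < 78
add 3: running sum 55 < 78
add 3: running sum 58 < 78
add 2: running sum 60 < 78
add 2: running sum 62 < 78
add 11: running sum 73 < 78
add 7: shortest ending here [2, 8, 11, 4, 10, 1, 3, 12, 3, 3, 2, 2, 11, 7] sum 79, len 14
Shortest qualifying length: 14.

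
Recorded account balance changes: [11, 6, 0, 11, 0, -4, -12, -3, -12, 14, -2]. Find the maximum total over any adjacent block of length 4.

28

[11, 6, 0, 11] → sum 28
[6, 0, 11, 0] → sum 17
[0, 11, 0, -4] → sum 7
[11, 0, -4, -12] → sum -5
[0, -4, -12, -3] → sum -19
[-4, -12, -3, -12] → sum -31
[-12, -3, -12, 14] → sum -13
[-3, -12, 14, -2] → sum -3
Maximum of these is 28.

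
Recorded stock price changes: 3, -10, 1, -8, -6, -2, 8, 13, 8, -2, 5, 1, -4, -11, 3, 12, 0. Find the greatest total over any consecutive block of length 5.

[3, -10, 1, -8, -6] → sum -20
[-10, 1, -8, -6, -2] → sum -25
[1, -8, -6, -2, 8] → sum -7
[-8, -6, -2, 8, 13] → sum 5
[-6, -2, 8, 13, 8] → sum 21
[-2, 8, 13, 8, -2] → sum 25
[8, 13, 8, -2, 5] → sum 32
[13, 8, -2, 5, 1] → sum 25
[8, -2, 5, 1, -4] → sum 8
[-2, 5, 1, -4, -11] → sum -11
[5, 1, -4, -11, 3] → sum -6
[1, -4, -11, 3, 12] → sum 1
[-4, -11, 3, 12, 0] → sum 0
Greatest of these is 32.

32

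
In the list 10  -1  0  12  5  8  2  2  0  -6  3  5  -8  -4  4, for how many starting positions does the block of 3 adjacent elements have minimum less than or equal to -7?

(10, -1, 0) → min -1
(-1, 0, 12) → min -1
(0, 12, 5) → min 0
(12, 5, 8) → min 5
(5, 8, 2) → min 2
(8, 2, 2) → min 2
(2, 2, 0) → min 0
(2, 0, -6) → min -6
(0, -6, 3) → min -6
(-6, 3, 5) → min -6
(3, 5, -8) → min -8  ≤ -7 ✓
(5, -8, -4) → min -8  ≤ -7 ✓
(-8, -4, 4) → min -8  ≤ -7 ✓
3 windows satisfy the condition.

3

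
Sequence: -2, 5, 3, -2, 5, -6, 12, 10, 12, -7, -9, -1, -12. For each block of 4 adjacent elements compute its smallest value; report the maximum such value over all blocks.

-2

Window mins for each of the 10 positions:
[-2, 5, 3, -2] → min -2
[5, 3, -2, 5] → min -2
[3, -2, 5, -6] → min -6
[-2, 5, -6, 12] → min -6
[5, -6, 12, 10] → min -6
[-6, 12, 10, 12] → min -6
[12, 10, 12, -7] → min -7
[10, 12, -7, -9] → min -9
[12, -7, -9, -1] → min -9
[-7, -9, -1, -12] → min -12
Maximum of these is -2.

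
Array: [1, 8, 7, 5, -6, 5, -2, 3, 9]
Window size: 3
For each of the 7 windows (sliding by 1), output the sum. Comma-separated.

1 8 7 → sum 16
8 7 5 → sum 20
7 5 -6 → sum 6
5 -6 5 → sum 4
-6 5 -2 → sum -3
5 -2 3 → sum 6
-2 3 9 → sum 10

16, 20, 6, 4, -3, 6, 10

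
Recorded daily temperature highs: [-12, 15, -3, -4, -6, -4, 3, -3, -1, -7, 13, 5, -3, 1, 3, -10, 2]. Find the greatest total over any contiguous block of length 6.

[-12, 15, -3, -4, -6, -4] → sum -14
[15, -3, -4, -6, -4, 3] → sum 1
[-3, -4, -6, -4, 3, -3] → sum -17
[-4, -6, -4, 3, -3, -1] → sum -15
[-6, -4, 3, -3, -1, -7] → sum -18
[-4, 3, -3, -1, -7, 13] → sum 1
[3, -3, -1, -7, 13, 5] → sum 10
[-3, -1, -7, 13, 5, -3] → sum 4
[-1, -7, 13, 5, -3, 1] → sum 8
[-7, 13, 5, -3, 1, 3] → sum 12
[13, 5, -3, 1, 3, -10] → sum 9
[5, -3, 1, 3, -10, 2] → sum -2
Greatest of these is 12.

12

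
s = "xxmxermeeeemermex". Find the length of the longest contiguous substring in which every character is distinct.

[x] len 1
[x] len 1
[x, m] len 2
[m, x] len 2
[m, x, e] len 3
[m, x, e, r] len 4
[x, e, r, m] len 4
[r, m, e] len 3
[e] len 1
[e] len 1
[e] len 1
[e, m] len 2
[m, e] len 2
[m, e, r] len 3
[e, r, m] len 3
[r, m, e] len 3
[r, m, e, x] len 4
Longest all-distinct length: 4.

4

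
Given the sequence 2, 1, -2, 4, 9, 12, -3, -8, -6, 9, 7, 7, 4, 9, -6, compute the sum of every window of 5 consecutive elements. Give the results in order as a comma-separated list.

2 1 -2 4 9 → sum 14
1 -2 4 9 12 → sum 24
-2 4 9 12 -3 → sum 20
4 9 12 -3 -8 → sum 14
9 12 -3 -8 -6 → sum 4
12 -3 -8 -6 9 → sum 4
-3 -8 -6 9 7 → sum -1
-8 -6 9 7 7 → sum 9
-6 9 7 7 4 → sum 21
9 7 7 4 9 → sum 36
7 7 4 9 -6 → sum 21

14, 24, 20, 14, 4, 4, -1, 9, 21, 36, 21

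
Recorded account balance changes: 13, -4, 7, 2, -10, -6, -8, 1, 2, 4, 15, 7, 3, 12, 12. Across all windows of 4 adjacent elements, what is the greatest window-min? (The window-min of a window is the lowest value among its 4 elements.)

Each size-4 window and its min:
13 -4 7 2 → min -4
-4 7 2 -10 → min -10
7 2 -10 -6 → min -10
2 -10 -6 -8 → min -10
-10 -6 -8 1 → min -10
-6 -8 1 2 → min -8
-8 1 2 4 → min -8
1 2 4 15 → min 1
2 4 15 7 → min 2
4 15 7 3 → min 3
15 7 3 12 → min 3
7 3 12 12 → min 3
Greatest of these is 3.

3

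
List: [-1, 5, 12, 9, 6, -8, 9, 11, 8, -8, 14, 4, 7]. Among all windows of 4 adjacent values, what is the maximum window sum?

32

[-1, 5, 12, 9] → sum 25
[5, 12, 9, 6] → sum 32
[12, 9, 6, -8] → sum 19
[9, 6, -8, 9] → sum 16
[6, -8, 9, 11] → sum 18
[-8, 9, 11, 8] → sum 20
[9, 11, 8, -8] → sum 20
[11, 8, -8, 14] → sum 25
[8, -8, 14, 4] → sum 18
[-8, 14, 4, 7] → sum 17
Maximum of these is 32.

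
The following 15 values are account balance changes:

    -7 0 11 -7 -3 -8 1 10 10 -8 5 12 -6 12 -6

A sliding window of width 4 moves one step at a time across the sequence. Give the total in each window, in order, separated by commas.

(-7, 0, 11, -7) → sum -3
(0, 11, -7, -3) → sum 1
(11, -7, -3, -8) → sum -7
(-7, -3, -8, 1) → sum -17
(-3, -8, 1, 10) → sum 0
(-8, 1, 10, 10) → sum 13
(1, 10, 10, -8) → sum 13
(10, 10, -8, 5) → sum 17
(10, -8, 5, 12) → sum 19
(-8, 5, 12, -6) → sum 3
(5, 12, -6, 12) → sum 23
(12, -6, 12, -6) → sum 12

-3, 1, -7, -17, 0, 13, 13, 17, 19, 3, 23, 12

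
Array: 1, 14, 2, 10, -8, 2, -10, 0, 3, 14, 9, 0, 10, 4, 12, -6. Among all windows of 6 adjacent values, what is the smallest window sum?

-4

1 14 2 10 -8 2 → sum 21
14 2 10 -8 2 -10 → sum 10
2 10 -8 2 -10 0 → sum -4
10 -8 2 -10 0 3 → sum -3
-8 2 -10 0 3 14 → sum 1
2 -10 0 3 14 9 → sum 18
-10 0 3 14 9 0 → sum 16
0 3 14 9 0 10 → sum 36
3 14 9 0 10 4 → sum 40
14 9 0 10 4 12 → sum 49
9 0 10 4 12 -6 → sum 29
Smallest of these is -4.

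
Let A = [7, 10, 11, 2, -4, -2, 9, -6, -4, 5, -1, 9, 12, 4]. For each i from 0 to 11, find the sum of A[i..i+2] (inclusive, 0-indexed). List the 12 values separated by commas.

Sliding a size-3 window across the 14 values:
7 10 11 → sum 28
10 11 2 → sum 23
11 2 -4 → sum 9
2 -4 -2 → sum -4
-4 -2 9 → sum 3
-2 9 -6 → sum 1
9 -6 -4 → sum -1
-6 -4 5 → sum -5
-4 5 -1 → sum 0
5 -1 9 → sum 13
-1 9 12 → sum 20
9 12 4 → sum 25

28, 23, 9, -4, 3, 1, -1, -5, 0, 13, 20, 25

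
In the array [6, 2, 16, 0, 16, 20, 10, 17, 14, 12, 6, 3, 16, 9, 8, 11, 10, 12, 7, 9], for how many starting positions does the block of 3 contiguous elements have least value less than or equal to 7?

10

6 2 16 → min 2  ≤ 7 ✓
2 16 0 → min 0  ≤ 7 ✓
16 0 16 → min 0  ≤ 7 ✓
0 16 20 → min 0  ≤ 7 ✓
16 20 10 → min 10
20 10 17 → min 10
10 17 14 → min 10
17 14 12 → min 12
14 12 6 → min 6  ≤ 7 ✓
12 6 3 → min 3  ≤ 7 ✓
6 3 16 → min 3  ≤ 7 ✓
3 16 9 → min 3  ≤ 7 ✓
16 9 8 → min 8
9 8 11 → min 8
8 11 10 → min 8
11 10 12 → min 10
10 12 7 → min 7  ≤ 7 ✓
12 7 9 → min 7  ≤ 7 ✓
10 windows satisfy the condition.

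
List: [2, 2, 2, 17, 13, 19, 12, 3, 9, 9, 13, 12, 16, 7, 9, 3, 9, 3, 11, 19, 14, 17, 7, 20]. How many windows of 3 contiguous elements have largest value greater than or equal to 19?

7

(2, 2, 2) → max 2
(2, 2, 17) → max 17
(2, 17, 13) → max 17
(17, 13, 19) → max 19  ≥ 19 ✓
(13, 19, 12) → max 19  ≥ 19 ✓
(19, 12, 3) → max 19  ≥ 19 ✓
(12, 3, 9) → max 12
(3, 9, 9) → max 9
(9, 9, 13) → max 13
(9, 13, 12) → max 13
(13, 12, 16) → max 16
(12, 16, 7) → max 16
(16, 7, 9) → max 16
(7, 9, 3) → max 9
(9, 3, 9) → max 9
(3, 9, 3) → max 9
(9, 3, 11) → max 11
(3, 11, 19) → max 19  ≥ 19 ✓
(11, 19, 14) → max 19  ≥ 19 ✓
(19, 14, 17) → max 19  ≥ 19 ✓
(14, 17, 7) → max 17
(17, 7, 20) → max 20  ≥ 19 ✓
7 windows satisfy the condition.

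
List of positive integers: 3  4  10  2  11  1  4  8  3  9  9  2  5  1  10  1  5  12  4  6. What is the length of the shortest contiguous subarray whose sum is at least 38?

Extend right; whenever the sum reaches 38, record the length and shrink from the left:
add 3: running sum 3 < 38
add 4: running sum 7 < 38
add 10: running sum 17 < 38
add 2: running sum 19 < 38
add 11: running sum 30 < 38
add 1: running sum 31 < 38
add 4: running sum 35 < 38
end 7: [4, 10, 2, 11, 1, 4, 8] sum 40, len 7
end 8: [10, 2, 11, 1, 4, 8, 3] sum 39, len 7
end 9: [2, 11, 1, 4, 8, 3, 9] sum 38, len 7
end 10: [11, 1, 4, 8, 3, 9, 9] sum 45, len 7
end 11: [11, 1, 4, 8, 3, 9, 9, 2] sum 47, len 8
end 12: [4, 8, 3, 9, 9, 2, 5] sum 40, len 7
end 13: [4, 8, 3, 9, 9, 2, 5, 1] sum 41, len 8
end 14: [3, 9, 9, 2, 5, 1, 10] sum 39, len 7
end 15: [3, 9, 9, 2, 5, 1, 10, 1] sum 40, len 8
end 16: [9, 9, 2, 5, 1, 10, 1, 5] sum 42, len 8
end 17: [9, 2, 5, 1, 10, 1, 5, 12] sum 45, len 8
end 18: [5, 1, 10, 1, 5, 12, 4] sum 38, len 7
end 19: [10, 1, 5, 12, 4, 6] sum 38, len 6
Shortest qualifying length: 6.

6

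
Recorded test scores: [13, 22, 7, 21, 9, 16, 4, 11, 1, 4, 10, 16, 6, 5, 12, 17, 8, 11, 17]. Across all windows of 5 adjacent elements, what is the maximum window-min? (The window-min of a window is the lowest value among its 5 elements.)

8

Each size-5 window and its min:
13 22 7 21 9 → min 7
22 7 21 9 16 → min 7
7 21 9 16 4 → min 4
21 9 16 4 11 → min 4
9 16 4 11 1 → min 1
16 4 11 1 4 → min 1
4 11 1 4 10 → min 1
11 1 4 10 16 → min 1
1 4 10 16 6 → min 1
4 10 16 6 5 → min 4
10 16 6 5 12 → min 5
16 6 5 12 17 → min 5
6 5 12 17 8 → min 5
5 12 17 8 11 → min 5
12 17 8 11 17 → min 8
Maximum of these is 8.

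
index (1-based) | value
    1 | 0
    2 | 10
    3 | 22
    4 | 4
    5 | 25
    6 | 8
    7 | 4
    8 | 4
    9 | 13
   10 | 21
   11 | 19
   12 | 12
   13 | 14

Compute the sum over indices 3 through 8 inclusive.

67

Elements at indices 3..8: 22, 4, 25, 8, 4, 4
sum(22, 4, 25, 8, 4, 4) = 67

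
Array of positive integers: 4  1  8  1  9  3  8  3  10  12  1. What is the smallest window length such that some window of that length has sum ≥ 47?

8

add 4: running sum 4 < 47
add 1: running sum 5 < 47
add 8: running sum 13 < 47
add 1: running sum 14 < 47
add 9: running sum 23 < 47
add 3: running sum 26 < 47
add 8: running sum 34 < 47
add 3: running sum 37 < 47
end 8: [4, 1, 8, 1, 9, 3, 8, 3, 10] sum 47, len 9
end 9: [8, 1, 9, 3, 8, 3, 10, 12] sum 54, len 8
end 10: [1, 9, 3, 8, 3, 10, 12, 1] sum 47, len 8
Shortest qualifying length: 8.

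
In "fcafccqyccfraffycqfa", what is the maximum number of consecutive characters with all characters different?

[f] len 1
[f, c] len 2
[f, c, a] len 3
[c, a, f] len 3
[a, f, c] len 3
[c] len 1
[c, q] len 2
[c, q, y] len 3
[q, y, c] len 3
[c] len 1
[c, f] len 2
[c, f, r] len 3
[c, f, r, a] len 4
[r, a, f] len 3
[f] len 1
[f, y] len 2
[f, y, c] len 3
[f, y, c, q] len 4
[y, c, q, f] len 4
[y, c, q, f, a] len 5
Longest all-distinct length: 5.

5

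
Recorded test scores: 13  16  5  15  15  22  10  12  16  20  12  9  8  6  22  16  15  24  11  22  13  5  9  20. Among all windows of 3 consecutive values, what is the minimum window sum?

23

(13, 16, 5) → sum 34
(16, 5, 15) → sum 36
(5, 15, 15) → sum 35
(15, 15, 22) → sum 52
(15, 22, 10) → sum 47
(22, 10, 12) → sum 44
(10, 12, 16) → sum 38
(12, 16, 20) → sum 48
(16, 20, 12) → sum 48
(20, 12, 9) → sum 41
(12, 9, 8) → sum 29
(9, 8, 6) → sum 23
(8, 6, 22) → sum 36
(6, 22, 16) → sum 44
(22, 16, 15) → sum 53
(16, 15, 24) → sum 55
(15, 24, 11) → sum 50
(24, 11, 22) → sum 57
(11, 22, 13) → sum 46
(22, 13, 5) → sum 40
(13, 5, 9) → sum 27
(5, 9, 20) → sum 34
Minimum of these is 23.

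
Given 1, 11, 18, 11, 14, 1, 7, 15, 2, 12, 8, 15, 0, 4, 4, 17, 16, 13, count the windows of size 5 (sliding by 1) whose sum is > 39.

(1, 11, 18, 11, 14) → sum 55  > 39 ✓
(11, 18, 11, 14, 1) → sum 55  > 39 ✓
(18, 11, 14, 1, 7) → sum 51  > 39 ✓
(11, 14, 1, 7, 15) → sum 48  > 39 ✓
(14, 1, 7, 15, 2) → sum 39
(1, 7, 15, 2, 12) → sum 37
(7, 15, 2, 12, 8) → sum 44  > 39 ✓
(15, 2, 12, 8, 15) → sum 52  > 39 ✓
(2, 12, 8, 15, 0) → sum 37
(12, 8, 15, 0, 4) → sum 39
(8, 15, 0, 4, 4) → sum 31
(15, 0, 4, 4, 17) → sum 40  > 39 ✓
(0, 4, 4, 17, 16) → sum 41  > 39 ✓
(4, 4, 17, 16, 13) → sum 54  > 39 ✓
9 windows satisfy the condition.

9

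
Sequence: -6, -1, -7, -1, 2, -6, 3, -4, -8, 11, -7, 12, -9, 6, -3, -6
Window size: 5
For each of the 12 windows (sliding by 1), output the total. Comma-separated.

-13, -13, -9, -6, -13, -4, -5, 4, -1, 13, -1, 0

Sliding a size-5 window across the 16 values:
-6 -1 -7 -1 2 → sum -13
-1 -7 -1 2 -6 → sum -13
-7 -1 2 -6 3 → sum -9
-1 2 -6 3 -4 → sum -6
2 -6 3 -4 -8 → sum -13
-6 3 -4 -8 11 → sum -4
3 -4 -8 11 -7 → sum -5
-4 -8 11 -7 12 → sum 4
-8 11 -7 12 -9 → sum -1
11 -7 12 -9 6 → sum 13
-7 12 -9 6 -3 → sum -1
12 -9 6 -3 -6 → sum 0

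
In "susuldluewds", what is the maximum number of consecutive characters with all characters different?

6

add s: [s] len 1
add u: [s, u] len 2
add s (repeat s, move left end past it): [u, s] len 2
add u (repeat u, move left end past it): [s, u] len 2
add l: [s, u, l] len 3
add d: [s, u, l, d] len 4
add l (repeat l, move left end past it): [d, l] len 2
add u: [d, l, u] len 3
add e: [d, l, u, e] len 4
add w: [d, l, u, e, w] len 5
add d (repeat d, move left end past it): [l, u, e, w, d] len 5
add s: [l, u, e, w, d, s] len 6
Longest all-distinct length: 6.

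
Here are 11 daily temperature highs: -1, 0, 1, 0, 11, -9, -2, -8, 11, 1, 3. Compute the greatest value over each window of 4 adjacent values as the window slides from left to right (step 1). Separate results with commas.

(-1, 0, 1, 0) → max 1
(0, 1, 0, 11) → max 11
(1, 0, 11, -9) → max 11
(0, 11, -9, -2) → max 11
(11, -9, -2, -8) → max 11
(-9, -2, -8, 11) → max 11
(-2, -8, 11, 1) → max 11
(-8, 11, 1, 3) → max 11

1, 11, 11, 11, 11, 11, 11, 11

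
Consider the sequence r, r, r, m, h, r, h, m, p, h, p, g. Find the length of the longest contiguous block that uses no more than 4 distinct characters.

11

add r: window [r] (1 distinct), len 1
add r: window [r, r] (1 distinct), len 2
add r: window [r, r, r] (1 distinct), len 3
add m: window [r, r, r, m] (2 distinct), len 4
add h: window [r, r, r, m, h] (3 distinct), len 5
add r: window [r, r, r, m, h, r] (3 distinct), len 6
add h: window [r, r, r, m, h, r, h] (3 distinct), len 7
add m: window [r, r, r, m, h, r, h, m] (3 distinct), len 8
add p: window [r, r, r, m, h, r, h, m, p] (4 distinct), len 9
add h: window [r, r, r, m, h, r, h, m, p, h] (4 distinct), len 10
add p: window [r, r, r, m, h, r, h, m, p, h, p] (4 distinct), len 11
add g: window [h, m, p, h, p, g] (4 distinct), len 6
Longest length with ≤4 distinct: 11.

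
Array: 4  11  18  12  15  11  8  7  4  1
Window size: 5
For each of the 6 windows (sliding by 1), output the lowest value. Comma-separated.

4, 11, 8, 7, 4, 1

Sliding a size-5 window across the 10 values:
4 11 18 12 15 → min 4
11 18 12 15 11 → min 11
18 12 15 11 8 → min 8
12 15 11 8 7 → min 7
15 11 8 7 4 → min 4
11 8 7 4 1 → min 1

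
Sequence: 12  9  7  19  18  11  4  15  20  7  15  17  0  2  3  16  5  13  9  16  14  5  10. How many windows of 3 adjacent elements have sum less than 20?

(12, 9, 7) → sum 28
(9, 7, 19) → sum 35
(7, 19, 18) → sum 44
(19, 18, 11) → sum 48
(18, 11, 4) → sum 33
(11, 4, 15) → sum 30
(4, 15, 20) → sum 39
(15, 20, 7) → sum 42
(20, 7, 15) → sum 42
(7, 15, 17) → sum 39
(15, 17, 0) → sum 32
(17, 0, 2) → sum 19  < 20 ✓
(0, 2, 3) → sum 5  < 20 ✓
(2, 3, 16) → sum 21
(3, 16, 5) → sum 24
(16, 5, 13) → sum 34
(5, 13, 9) → sum 27
(13, 9, 16) → sum 38
(9, 16, 14) → sum 39
(16, 14, 5) → sum 35
(14, 5, 10) → sum 29
2 windows satisfy the condition.

2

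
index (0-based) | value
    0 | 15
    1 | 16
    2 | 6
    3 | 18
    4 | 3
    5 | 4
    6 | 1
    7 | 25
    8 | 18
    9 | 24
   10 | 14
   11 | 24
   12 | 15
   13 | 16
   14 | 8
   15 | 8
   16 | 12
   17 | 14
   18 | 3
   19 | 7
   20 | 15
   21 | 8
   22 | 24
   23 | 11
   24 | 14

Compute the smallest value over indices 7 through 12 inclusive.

14

Elements at indices 7..12: 25, 18, 24, 14, 24, 15
min(25, 18, 24, 14, 24, 15) = 14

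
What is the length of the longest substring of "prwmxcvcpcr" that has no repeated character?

7

[p] len 1
[p, r] len 2
[p, r, w] len 3
[p, r, w, m] len 4
[p, r, w, m, x] len 5
[p, r, w, m, x, c] len 6
[p, r, w, m, x, c, v] len 7
[v, c] len 2
[v, c, p] len 3
[p, c] len 2
[p, c, r] len 3
Longest all-distinct length: 7.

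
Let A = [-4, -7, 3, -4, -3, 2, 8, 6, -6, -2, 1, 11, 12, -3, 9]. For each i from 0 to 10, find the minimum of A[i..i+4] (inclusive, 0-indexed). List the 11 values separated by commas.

-7, -7, -4, -4, -6, -6, -6, -6, -6, -3, -3

(-4, -7, 3, -4, -3) → min -7
(-7, 3, -4, -3, 2) → min -7
(3, -4, -3, 2, 8) → min -4
(-4, -3, 2, 8, 6) → min -4
(-3, 2, 8, 6, -6) → min -6
(2, 8, 6, -6, -2) → min -6
(8, 6, -6, -2, 1) → min -6
(6, -6, -2, 1, 11) → min -6
(-6, -2, 1, 11, 12) → min -6
(-2, 1, 11, 12, -3) → min -3
(1, 11, 12, -3, 9) → min -3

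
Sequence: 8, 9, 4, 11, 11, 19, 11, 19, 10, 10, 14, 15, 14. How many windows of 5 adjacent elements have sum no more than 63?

(8, 9, 4, 11, 11) → sum 43  ≤ 63 ✓
(9, 4, 11, 11, 19) → sum 54  ≤ 63 ✓
(4, 11, 11, 19, 11) → sum 56  ≤ 63 ✓
(11, 11, 19, 11, 19) → sum 71
(11, 19, 11, 19, 10) → sum 70
(19, 11, 19, 10, 10) → sum 69
(11, 19, 10, 10, 14) → sum 64
(19, 10, 10, 14, 15) → sum 68
(10, 10, 14, 15, 14) → sum 63  ≤ 63 ✓
4 windows satisfy the condition.

4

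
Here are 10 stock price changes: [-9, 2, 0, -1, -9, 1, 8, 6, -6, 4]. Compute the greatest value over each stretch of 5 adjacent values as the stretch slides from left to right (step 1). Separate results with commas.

Sliding a size-5 window across the 10 values:
(-9, 2, 0, -1, -9) → max 2
(2, 0, -1, -9, 1) → max 2
(0, -1, -9, 1, 8) → max 8
(-1, -9, 1, 8, 6) → max 8
(-9, 1, 8, 6, -6) → max 8
(1, 8, 6, -6, 4) → max 8

2, 2, 8, 8, 8, 8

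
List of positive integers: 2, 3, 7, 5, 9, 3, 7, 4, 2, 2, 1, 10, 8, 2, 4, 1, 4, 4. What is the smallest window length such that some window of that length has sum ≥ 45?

add 2: running sum 2 < 45
add 3: running sum 5 < 45
add 7: running sum 12 < 45
add 5: running sum 17 < 45
add 9: running sum 26 < 45
add 3: running sum 29 < 45
add 7: running sum 36 < 45
add 4: running sum 40 < 45
add 2: running sum 42 < 45
add 2: running sum 44 < 45
add 1: shortest ending here [2, 3, 7, 5, 9, 3, 7, 4, 2, 2, 1] sum 45, len 11
add 10: shortest ending here [7, 5, 9, 3, 7, 4, 2, 2, 1, 10] sum 50, len 10
add 8: shortest ending here [9, 3, 7, 4, 2, 2, 1, 10, 8] sum 46, len 9
add 2: shortest ending here [9, 3, 7, 4, 2, 2, 1, 10, 8, 2] sum 48, len 10
add 4: shortest ending here [9, 3, 7, 4, 2, 2, 1, 10, 8, 2, 4] sum 52, len 11
add 1: shortest ending here [9, 3, 7, 4, 2, 2, 1, 10, 8, 2, 4, 1] sum 53, len 12
add 4: shortest ending here [7, 4, 2, 2, 1, 10, 8, 2, 4, 1, 4] sum 45, len 11
add 4: shortest ending here [7, 4, 2, 2, 1, 10, 8, 2, 4, 1, 4, 4] sum 49, len 12
Shortest qualifying length: 9.

9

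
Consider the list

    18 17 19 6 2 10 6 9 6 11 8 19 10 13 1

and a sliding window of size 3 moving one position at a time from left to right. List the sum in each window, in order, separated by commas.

54, 42, 27, 18, 18, 25, 21, 26, 25, 38, 37, 42, 24

[18, 17, 19] → sum 54
[17, 19, 6] → sum 42
[19, 6, 2] → sum 27
[6, 2, 10] → sum 18
[2, 10, 6] → sum 18
[10, 6, 9] → sum 25
[6, 9, 6] → sum 21
[9, 6, 11] → sum 26
[6, 11, 8] → sum 25
[11, 8, 19] → sum 38
[8, 19, 10] → sum 37
[19, 10, 13] → sum 42
[10, 13, 1] → sum 24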